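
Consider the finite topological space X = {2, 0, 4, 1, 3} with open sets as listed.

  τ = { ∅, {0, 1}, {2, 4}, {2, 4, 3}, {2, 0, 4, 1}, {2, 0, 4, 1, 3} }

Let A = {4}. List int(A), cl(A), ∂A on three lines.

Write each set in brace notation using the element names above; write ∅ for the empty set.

U open, U⊆A: ∅. int(A) = ⋃ = ∅
X∖A={2, 0, 1, 3}, int(X∖A)={0, 1}, hence cl(A)={2, 4, 3}
∂A: remove int from cl → {2, 4, 3}

int(A) = ∅
cl(A)  = {2, 4, 3}
∂A     = {2, 4, 3}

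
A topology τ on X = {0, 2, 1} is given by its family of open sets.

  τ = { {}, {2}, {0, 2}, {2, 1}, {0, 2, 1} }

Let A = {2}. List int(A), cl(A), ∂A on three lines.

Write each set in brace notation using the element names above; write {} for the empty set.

int(A) = {2}
cl(A)  = {0, 2, 1}
∂A     = {0, 1}

opens ⊆ A: {}, {2}; union → int = {2}
complement {0, 1}; its interior {}; cl(A) = X∖{} = {0, 2, 1}
boundary = {0, 2, 1} ∖ {2} = {0, 1}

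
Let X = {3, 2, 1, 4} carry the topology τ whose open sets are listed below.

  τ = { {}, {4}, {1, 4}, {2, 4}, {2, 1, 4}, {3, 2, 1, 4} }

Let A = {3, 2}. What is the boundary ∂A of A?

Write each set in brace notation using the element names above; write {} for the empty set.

{3, 2}

opens ⊆ A: {}; union → int = {}
complement {1, 4}; its interior {1, 4}; cl(A) = X∖{1, 4} = {3, 2}
boundary = {3, 2} ∖ {} = {3, 2}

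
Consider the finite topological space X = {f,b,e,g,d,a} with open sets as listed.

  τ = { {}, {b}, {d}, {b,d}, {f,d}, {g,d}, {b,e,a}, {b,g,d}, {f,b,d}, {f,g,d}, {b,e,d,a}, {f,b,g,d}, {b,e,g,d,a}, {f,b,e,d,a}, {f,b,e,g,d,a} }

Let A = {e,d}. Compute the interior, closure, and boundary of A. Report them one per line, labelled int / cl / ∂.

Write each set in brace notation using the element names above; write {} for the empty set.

int(A) = {d}
cl(A)  = {f,e,g,d,a}
∂A     = {f,e,g,a}

U open, U⊆A: {}, {d}. int(A) = ⋃ = {d}
X∖A={f,b,g,a}, int(X∖A)={b}, hence cl(A)={f,e,g,d,a}
∂A: remove int from cl → {f,e,g,a}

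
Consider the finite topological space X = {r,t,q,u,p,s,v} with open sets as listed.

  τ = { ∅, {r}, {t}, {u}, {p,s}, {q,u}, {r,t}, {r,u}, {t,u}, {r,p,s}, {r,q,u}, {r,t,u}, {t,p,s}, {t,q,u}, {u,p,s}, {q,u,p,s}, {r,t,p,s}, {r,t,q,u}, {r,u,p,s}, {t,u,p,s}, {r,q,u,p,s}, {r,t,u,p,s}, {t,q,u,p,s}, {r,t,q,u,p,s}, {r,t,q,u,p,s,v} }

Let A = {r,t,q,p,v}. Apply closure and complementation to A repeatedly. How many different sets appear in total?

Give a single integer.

12

complement {u,s}; its interior {u}; cl(A) = X∖{u} = {r,t,q,p,s,v}
With k = closure, c = complement:
  1. A     = {r,t,q,p,v}
  2. kA    = {r,t,q,p,s,v}
  3. cA    = {u,s}
  4. ckA   = {u}
  5. kcA   = {q,u,p,s,v}
  6. kckA  = {q,u,v}
  7. ckcA  = {r,t}
  8. ckckA = {r,t,p,s}
  9. kckcA = {r,t,v}
  10. kckckA = {r,t,p,s,v}
  11. ckckcA = {q,u,p,s}
  12. ckckckA = {q,u}
k, c of each give nothing new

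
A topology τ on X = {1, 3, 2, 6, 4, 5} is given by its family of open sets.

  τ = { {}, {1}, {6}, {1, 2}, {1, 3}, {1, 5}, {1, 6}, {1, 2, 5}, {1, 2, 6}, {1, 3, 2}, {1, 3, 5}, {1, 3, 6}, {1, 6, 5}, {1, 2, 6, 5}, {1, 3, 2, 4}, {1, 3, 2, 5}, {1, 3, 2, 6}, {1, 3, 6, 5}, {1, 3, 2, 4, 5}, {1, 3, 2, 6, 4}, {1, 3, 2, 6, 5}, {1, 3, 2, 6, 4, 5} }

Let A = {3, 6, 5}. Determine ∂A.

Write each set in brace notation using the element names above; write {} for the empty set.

opens ⊆ A: {}, {6}; union → int = {6}
complement {1, 2, 4}; its interior {1, 2}; cl(A) = X∖{1, 2} = {3, 6, 4, 5}
boundary = {3, 6, 4, 5} ∖ {6} = {3, 4, 5}

{3, 4, 5}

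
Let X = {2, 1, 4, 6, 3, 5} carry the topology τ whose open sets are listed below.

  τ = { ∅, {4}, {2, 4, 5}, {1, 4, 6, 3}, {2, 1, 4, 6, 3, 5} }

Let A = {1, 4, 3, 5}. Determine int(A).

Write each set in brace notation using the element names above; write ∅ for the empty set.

open subsets of A: ∅, {4}; so int(A) = {4}

{4}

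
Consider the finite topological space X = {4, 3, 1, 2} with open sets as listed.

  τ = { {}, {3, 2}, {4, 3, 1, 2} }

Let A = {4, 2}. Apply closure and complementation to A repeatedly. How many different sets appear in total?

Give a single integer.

4

cl via duality: int({3, 1}) = {}, so X∖{} = {4, 3, 1, 2}
Write k for closure, c for complement:
  1. A     = {4, 2}
  2. kA    = {4, 3, 1, 2}
  3. cA    = {3, 1}
  4. ckA   = {}
applying k or c yields no new set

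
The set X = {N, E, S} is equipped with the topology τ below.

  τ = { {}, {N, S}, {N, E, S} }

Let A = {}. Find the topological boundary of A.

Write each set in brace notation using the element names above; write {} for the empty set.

U open, U⊆A: {}. int(A) = ⋃ = {}
X∖A={N, E, S}, int(X∖A)={N, E, S}, hence cl(A)={}
∂A: remove int from cl → {}

{}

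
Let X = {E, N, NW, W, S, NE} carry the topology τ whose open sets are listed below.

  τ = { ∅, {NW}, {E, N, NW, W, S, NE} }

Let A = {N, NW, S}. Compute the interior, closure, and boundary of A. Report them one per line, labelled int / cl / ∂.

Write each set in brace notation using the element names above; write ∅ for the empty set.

int(A) = {NW}
cl(A)  = {E, N, NW, W, S, NE}
∂A     = {E, N, W, S, NE}

U open, U⊆A: ∅, {NW}. int(A) = ⋃ = {NW}
X∖A={E, W, NE}, int(X∖A)=∅, hence cl(A)={E, N, NW, W, S, NE}
∂A: remove int from cl → {E, N, W, S, NE}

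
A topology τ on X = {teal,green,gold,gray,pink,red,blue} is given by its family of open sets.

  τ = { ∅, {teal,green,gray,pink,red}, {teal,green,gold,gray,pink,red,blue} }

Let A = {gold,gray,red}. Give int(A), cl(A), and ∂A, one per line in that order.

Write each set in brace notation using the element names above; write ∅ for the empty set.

opens ⊆ A: ∅; union → int = ∅
complement {teal,green,pink,blue}; its interior ∅; cl(A) = X∖∅ = {teal,green,gold,gray,pink,red,blue}
boundary = {teal,green,gold,gray,pink,red,blue} ∖ ∅ = {teal,green,gold,gray,pink,red,blue}

int(A) = ∅
cl(A)  = {teal,green,gold,gray,pink,red,blue}
∂A     = {teal,green,gold,gray,pink,red,blue}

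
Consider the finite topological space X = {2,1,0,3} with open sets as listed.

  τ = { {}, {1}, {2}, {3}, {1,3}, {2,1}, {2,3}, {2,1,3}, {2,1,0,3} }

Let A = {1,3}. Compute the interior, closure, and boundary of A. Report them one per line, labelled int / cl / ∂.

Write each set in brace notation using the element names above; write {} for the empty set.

U open, U⊆A: {}, {3}, {1}, {1,3}. int(A) = ⋃ = {1,3}
X∖A={2,0}, int(X∖A)={2}, hence cl(A)={1,0,3}
∂A: remove int from cl → {0}

int(A) = {1,3}
cl(A)  = {1,0,3}
∂A     = {0}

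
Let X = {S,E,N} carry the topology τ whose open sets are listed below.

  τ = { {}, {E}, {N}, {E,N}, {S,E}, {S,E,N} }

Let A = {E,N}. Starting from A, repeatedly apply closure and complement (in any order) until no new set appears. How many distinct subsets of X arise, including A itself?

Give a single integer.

X∖A={S}, int(X∖A)={}, hence cl(A)={S,E,N}
Orbit (k=closure, c=complement):
  1. A     = {E,N}
  2. kA    = {S,E,N}
  3. cA    = {S}
  4. ckA   = {}
(closed under both — stop)

4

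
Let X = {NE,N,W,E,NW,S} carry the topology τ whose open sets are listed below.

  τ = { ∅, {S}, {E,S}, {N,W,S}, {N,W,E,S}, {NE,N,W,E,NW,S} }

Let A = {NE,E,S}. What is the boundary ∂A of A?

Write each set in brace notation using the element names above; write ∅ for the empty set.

interior: largest open inside A is {E,S} (from ∅, {S}, {E,S})
cl via duality: int({N,W,NW}) = ∅, so X∖∅ = {NE,N,W,E,NW,S}
cl∖int = {NE,N,W,NW}

{NE,N,W,NW}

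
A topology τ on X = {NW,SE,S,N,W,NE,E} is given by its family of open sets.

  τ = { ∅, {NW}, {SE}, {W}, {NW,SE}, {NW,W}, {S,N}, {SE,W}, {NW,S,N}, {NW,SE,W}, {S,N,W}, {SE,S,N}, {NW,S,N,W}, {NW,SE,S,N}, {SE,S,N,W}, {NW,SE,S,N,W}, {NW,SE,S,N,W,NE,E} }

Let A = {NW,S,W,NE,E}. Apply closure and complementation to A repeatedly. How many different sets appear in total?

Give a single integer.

10

closure: X∖int(X∖A) = X∖{SE} = {NW,S,N,W,NE,E}
Let k=closure and c=complement:
  1. A     = {NW,S,W,NE,E}
  2. kA    = {NW,S,N,W,NE,E}
  3. cA    = {SE,N}
  4. ckA   = {SE}
  5. kcA   = {SE,S,N,NE,E}
  6. kckA  = {SE,NE,E}
  7. ckcA  = {NW,W}
  8. ckckA = {NW,S,N,W}
  9. kckcA = {NW,W,NE,E}
  10. ckckcA = {SE,S,N}
— saturated at 10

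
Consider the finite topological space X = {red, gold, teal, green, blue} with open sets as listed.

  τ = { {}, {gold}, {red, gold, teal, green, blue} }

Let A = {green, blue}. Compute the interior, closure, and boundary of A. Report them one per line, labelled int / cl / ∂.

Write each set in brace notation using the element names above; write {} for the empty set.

int(A) = {}
cl(A)  = {red, teal, green, blue}
∂A     = {red, teal, green, blue}

U open, U⊆A: {}. int(A) = ⋃ = {}
X∖A={red, gold, teal}, int(X∖A)={gold}, hence cl(A)={red, teal, green, blue}
∂A: remove int from cl → {red, teal, green, blue}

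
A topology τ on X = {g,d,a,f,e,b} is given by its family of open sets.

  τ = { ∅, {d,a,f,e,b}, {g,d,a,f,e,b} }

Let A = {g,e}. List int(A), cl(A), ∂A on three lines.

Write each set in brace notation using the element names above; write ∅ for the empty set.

open subsets of A: ∅; so int(A) = ∅
closure: X∖int(X∖A) = X∖∅ = {g,d,a,f,e,b}
∂A = {g,d,a,f,e,b} minus ∅ = {g,d,a,f,e,b}

int(A) = ∅
cl(A)  = {g,d,a,f,e,b}
∂A     = {g,d,a,f,e,b}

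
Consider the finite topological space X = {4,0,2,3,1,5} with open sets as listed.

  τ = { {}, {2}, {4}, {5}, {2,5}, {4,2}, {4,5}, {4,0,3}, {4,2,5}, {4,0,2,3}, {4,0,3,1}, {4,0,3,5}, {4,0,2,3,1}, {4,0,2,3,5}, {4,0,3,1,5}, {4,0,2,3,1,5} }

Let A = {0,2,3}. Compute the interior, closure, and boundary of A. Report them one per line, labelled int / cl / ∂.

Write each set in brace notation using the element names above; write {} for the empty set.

open subsets of A: {}, {2}; so int(A) = {2}
closure: X∖int(X∖A) = X∖{4,5} = {0,2,3,1}
∂A = {0,2,3,1} minus {2} = {0,3,1}

int(A) = {2}
cl(A)  = {0,2,3,1}
∂A     = {0,3,1}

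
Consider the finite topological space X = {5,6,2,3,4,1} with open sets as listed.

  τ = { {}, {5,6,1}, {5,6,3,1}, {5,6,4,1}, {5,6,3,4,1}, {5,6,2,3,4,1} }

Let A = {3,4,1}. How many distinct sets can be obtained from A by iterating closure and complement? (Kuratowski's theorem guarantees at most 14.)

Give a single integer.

X∖A={5,6,2}, int(X∖A)={}, hence cl(A)={5,6,2,3,4,1}
Orbit (k=closure, c=complement):
  1. A     = {3,4,1}
  2. kA    = {5,6,2,3,4,1}
  3. cA    = {5,6,2}
  4. ckA   = {}
(closed under both — stop)

4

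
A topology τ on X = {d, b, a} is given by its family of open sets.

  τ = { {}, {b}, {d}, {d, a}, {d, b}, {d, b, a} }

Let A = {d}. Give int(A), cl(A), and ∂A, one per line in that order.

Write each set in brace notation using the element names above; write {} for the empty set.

int(A) = {d}
cl(A)  = {d, a}
∂A     = {a}

open subsets of A: {}, {d}; so int(A) = {d}
closure: X∖int(X∖A) = X∖{b} = {d, a}
∂A = {d, a} minus {d} = {a}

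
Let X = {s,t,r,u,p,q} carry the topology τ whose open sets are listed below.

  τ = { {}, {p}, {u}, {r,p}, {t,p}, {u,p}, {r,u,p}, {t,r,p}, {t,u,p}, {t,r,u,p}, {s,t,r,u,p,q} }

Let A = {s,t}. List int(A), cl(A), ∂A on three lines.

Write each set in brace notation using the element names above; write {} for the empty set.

U open, U⊆A: {}. int(A) = ⋃ = {}
X∖A={r,u,p,q}, int(X∖A)={r,u,p}, hence cl(A)={s,t,q}
∂A: remove int from cl → {s,t,q}

int(A) = {}
cl(A)  = {s,t,q}
∂A     = {s,t,q}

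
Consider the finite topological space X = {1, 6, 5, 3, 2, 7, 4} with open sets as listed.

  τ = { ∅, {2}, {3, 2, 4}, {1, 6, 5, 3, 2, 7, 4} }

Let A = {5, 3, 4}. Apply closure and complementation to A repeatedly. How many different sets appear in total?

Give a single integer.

complement {1, 6, 2, 7}; its interior {2}; cl(A) = X∖{2} = {1, 6, 5, 3, 7, 4}
With k = closure, c = complement:
  1. A     = {5, 3, 4}
  2. kA    = {1, 6, 5, 3, 7, 4}
  3. cA    = {1, 6, 2, 7}
  4. ckA   = {2}
  5. kcA   = {1, 6, 5, 3, 2, 7, 4}
  6. ckcA  = ∅
k, c of each give nothing new

6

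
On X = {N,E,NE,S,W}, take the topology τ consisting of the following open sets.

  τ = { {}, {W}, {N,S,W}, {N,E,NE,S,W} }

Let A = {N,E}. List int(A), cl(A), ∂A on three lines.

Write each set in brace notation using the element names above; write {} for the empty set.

opens ⊆ A: {}; union → int = {}
complement {NE,S,W}; its interior {W}; cl(A) = X∖{W} = {N,E,NE,S}
boundary = {N,E,NE,S} ∖ {} = {N,E,NE,S}

int(A) = {}
cl(A)  = {N,E,NE,S}
∂A     = {N,E,NE,S}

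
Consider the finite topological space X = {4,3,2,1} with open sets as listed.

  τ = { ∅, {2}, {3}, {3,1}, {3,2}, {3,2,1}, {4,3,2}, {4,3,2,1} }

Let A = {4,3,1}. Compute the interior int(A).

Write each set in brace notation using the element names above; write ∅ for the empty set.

U open, U⊆A: ∅, {3}, {3,1}. int(A) = ⋃ = {3,1}

{3,1}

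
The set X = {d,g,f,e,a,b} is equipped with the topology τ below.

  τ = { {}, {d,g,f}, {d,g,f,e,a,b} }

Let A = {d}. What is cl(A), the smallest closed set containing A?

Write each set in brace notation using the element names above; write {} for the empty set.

{d,g,f,e,a,b}

cl via duality: int({g,f,e,a,b}) = {}, so X∖{} = {d,g,f,e,a,b}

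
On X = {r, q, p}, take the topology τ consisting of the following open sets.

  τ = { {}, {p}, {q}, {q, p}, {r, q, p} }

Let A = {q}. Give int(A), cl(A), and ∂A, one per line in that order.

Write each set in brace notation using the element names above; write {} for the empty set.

interior: largest open inside A is {q} (from {}, {q})
cl via duality: int({r, p}) = {p}, so X∖{p} = {r, q}
cl∖int = {r}

int(A) = {q}
cl(A)  = {r, q}
∂A     = {r}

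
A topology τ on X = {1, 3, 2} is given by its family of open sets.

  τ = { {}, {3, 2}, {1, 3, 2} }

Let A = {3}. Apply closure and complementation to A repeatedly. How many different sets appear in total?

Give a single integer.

closure: X∖int(X∖A) = X∖{} = {1, 3, 2}
Let k=closure and c=complement:
  1. A     = {3}
  2. kA    = {1, 3, 2}
  3. cA    = {1, 2}
  4. ckA   = {}
— saturated at 4

4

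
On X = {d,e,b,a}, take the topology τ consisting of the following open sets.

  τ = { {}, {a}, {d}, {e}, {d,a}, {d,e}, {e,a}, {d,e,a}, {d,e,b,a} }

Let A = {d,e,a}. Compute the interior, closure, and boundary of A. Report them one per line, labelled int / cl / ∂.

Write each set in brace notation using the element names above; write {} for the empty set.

interior: largest open inside A is {d,e,a} (from {}, {e}, {d}, {a}, {e,a}, {d,e}, {d,a}, {d,e,a})
cl via duality: int({b}) = {}, so X∖{} = {d,e,b,a}
cl∖int = {b}

int(A) = {d,e,a}
cl(A)  = {d,e,b,a}
∂A     = {b}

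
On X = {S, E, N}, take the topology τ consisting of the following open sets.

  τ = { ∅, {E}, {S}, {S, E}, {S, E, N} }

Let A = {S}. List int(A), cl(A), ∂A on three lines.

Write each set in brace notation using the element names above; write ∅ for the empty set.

interior: largest open inside A is {S} (from ∅, {S})
cl via duality: int({E, N}) = {E}, so X∖{E} = {S, N}
cl∖int = {N}

int(A) = {S}
cl(A)  = {S, N}
∂A     = {N}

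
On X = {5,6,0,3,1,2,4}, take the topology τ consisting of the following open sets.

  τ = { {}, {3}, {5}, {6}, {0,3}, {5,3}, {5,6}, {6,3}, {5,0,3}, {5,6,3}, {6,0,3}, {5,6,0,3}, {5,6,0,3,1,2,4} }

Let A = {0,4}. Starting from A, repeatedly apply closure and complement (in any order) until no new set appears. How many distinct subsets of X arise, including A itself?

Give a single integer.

complement {5,6,3,1,2}; its interior {5,6,3}; cl(A) = X∖{5,6,3} = {0,1,2,4}
With k = closure, c = complement:
  1. A     = {0,4}
  2. kA    = {0,1,2,4}
  3. cA    = {5,6,3,1,2}
  4. ckA   = {5,6,3}
  5. kcA   = {5,6,0,3,1,2,4}
  6. ckcA  = {}
k, c of each give nothing new

6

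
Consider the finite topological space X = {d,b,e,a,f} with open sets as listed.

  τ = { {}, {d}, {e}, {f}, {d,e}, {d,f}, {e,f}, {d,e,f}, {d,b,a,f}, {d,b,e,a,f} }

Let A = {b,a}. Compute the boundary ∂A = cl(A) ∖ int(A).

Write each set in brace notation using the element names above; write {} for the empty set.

U open, U⊆A: {}. int(A) = ⋃ = {}
X∖A={d,e,f}, int(X∖A)={d,e,f}, hence cl(A)={b,a}
∂A: remove int from cl → {b,a}

{b,a}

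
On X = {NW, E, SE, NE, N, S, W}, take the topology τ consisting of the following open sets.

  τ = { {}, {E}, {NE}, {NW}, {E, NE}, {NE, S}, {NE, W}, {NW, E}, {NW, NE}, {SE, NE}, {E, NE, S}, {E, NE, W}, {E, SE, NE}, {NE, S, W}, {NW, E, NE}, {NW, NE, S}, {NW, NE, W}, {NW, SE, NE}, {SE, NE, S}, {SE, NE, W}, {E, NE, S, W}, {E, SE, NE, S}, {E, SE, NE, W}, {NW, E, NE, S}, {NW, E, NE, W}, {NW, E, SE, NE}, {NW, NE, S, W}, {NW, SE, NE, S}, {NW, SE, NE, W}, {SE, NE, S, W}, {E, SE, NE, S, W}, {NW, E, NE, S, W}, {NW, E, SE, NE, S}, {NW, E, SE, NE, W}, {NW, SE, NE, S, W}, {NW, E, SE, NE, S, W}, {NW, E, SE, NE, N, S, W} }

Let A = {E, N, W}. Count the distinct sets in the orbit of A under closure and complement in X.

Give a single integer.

closure: X∖int(X∖A) = X∖{NW, SE, NE, S} = {E, N, W}
Let k=closure and c=complement:
  1. A     = {E, N, W}
  2. cA    = {NW, SE, NE, S}
  3. kcA   = {NW, SE, NE, N, S, W}
  4. ckcA  = {E}
  5. kckcA = {E, N}
  6. ckckcA = {NW, SE, NE, S, W}
— saturated at 6

6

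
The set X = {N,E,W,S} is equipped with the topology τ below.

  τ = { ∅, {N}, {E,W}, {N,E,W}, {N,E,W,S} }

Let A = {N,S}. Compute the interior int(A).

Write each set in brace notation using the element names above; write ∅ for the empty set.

interior: largest open inside A is {N} (from ∅, {N})

{N}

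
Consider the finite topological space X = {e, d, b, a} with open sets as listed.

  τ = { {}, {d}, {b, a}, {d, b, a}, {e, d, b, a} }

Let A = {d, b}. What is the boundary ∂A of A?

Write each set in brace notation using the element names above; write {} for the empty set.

{e, b, a}

U open, U⊆A: {}, {d}. int(A) = ⋃ = {d}
X∖A={e, a}, int(X∖A)={}, hence cl(A)={e, d, b, a}
∂A: remove int from cl → {e, b, a}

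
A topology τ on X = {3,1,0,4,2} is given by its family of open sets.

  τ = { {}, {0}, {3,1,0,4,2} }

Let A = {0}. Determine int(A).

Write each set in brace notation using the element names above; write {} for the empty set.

open subsets of A: {}, {0}; so int(A) = {0}

{0}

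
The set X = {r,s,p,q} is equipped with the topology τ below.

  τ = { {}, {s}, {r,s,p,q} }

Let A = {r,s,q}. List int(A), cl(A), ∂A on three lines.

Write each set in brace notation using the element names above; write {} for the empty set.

int(A) = {s}
cl(A)  = {r,s,p,q}
∂A     = {r,p,q}

opens ⊆ A: {}, {s}; union → int = {s}
complement {p}; its interior {}; cl(A) = X∖{} = {r,s,p,q}
boundary = {r,s,p,q} ∖ {s} = {r,p,q}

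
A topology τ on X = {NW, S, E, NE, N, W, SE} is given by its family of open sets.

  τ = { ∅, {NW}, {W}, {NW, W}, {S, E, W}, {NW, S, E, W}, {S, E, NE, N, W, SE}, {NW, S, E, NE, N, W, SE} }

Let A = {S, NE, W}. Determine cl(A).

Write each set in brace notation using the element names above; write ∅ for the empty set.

X∖A={NW, E, N, SE}, int(X∖A)={NW}, hence cl(A)={S, E, NE, N, W, SE}

{S, E, NE, N, W, SE}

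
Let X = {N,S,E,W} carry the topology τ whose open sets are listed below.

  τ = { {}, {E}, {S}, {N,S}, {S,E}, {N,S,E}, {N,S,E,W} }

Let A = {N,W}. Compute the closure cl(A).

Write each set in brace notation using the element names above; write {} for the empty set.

closure: X∖int(X∖A) = X∖{S,E} = {N,W}

{N,W}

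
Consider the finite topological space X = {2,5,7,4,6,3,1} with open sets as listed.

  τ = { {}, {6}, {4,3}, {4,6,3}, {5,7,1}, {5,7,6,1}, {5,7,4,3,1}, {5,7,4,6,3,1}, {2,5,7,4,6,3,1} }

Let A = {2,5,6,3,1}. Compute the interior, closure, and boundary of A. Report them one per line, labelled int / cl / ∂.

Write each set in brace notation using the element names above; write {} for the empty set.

open subsets of A: {}, {6}; so int(A) = {6}
closure: X∖int(X∖A) = X∖{} = {2,5,7,4,6,3,1}
∂A = {2,5,7,4,6,3,1} minus {6} = {2,5,7,4,3,1}

int(A) = {6}
cl(A)  = {2,5,7,4,6,3,1}
∂A     = {2,5,7,4,3,1}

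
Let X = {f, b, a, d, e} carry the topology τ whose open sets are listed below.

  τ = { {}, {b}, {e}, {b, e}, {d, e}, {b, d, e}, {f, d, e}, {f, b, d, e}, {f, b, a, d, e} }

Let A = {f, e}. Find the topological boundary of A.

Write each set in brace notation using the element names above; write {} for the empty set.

interior: largest open inside A is {e} (from {}, {e})
cl via duality: int({b, a, d}) = {b}, so X∖{b} = {f, a, d, e}
cl∖int = {f, a, d}

{f, a, d}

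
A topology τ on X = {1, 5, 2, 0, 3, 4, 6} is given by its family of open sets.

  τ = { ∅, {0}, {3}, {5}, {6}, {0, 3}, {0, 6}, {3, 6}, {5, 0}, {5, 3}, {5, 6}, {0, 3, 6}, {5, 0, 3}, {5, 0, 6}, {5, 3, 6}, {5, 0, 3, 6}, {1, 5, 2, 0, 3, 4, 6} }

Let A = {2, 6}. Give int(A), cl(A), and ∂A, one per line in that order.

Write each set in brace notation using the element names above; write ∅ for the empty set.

U open, U⊆A: ∅, {6}. int(A) = ⋃ = {6}
X∖A={1, 5, 0, 3, 4}, int(X∖A)={5, 0, 3}, hence cl(A)={1, 2, 4, 6}
∂A: remove int from cl → {1, 2, 4}

int(A) = {6}
cl(A)  = {1, 2, 4, 6}
∂A     = {1, 2, 4}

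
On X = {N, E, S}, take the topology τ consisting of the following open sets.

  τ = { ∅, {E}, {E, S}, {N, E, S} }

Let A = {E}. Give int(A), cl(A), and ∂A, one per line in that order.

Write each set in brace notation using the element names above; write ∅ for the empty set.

opens ⊆ A: ∅, {E}; union → int = {E}
complement {N, S}; its interior ∅; cl(A) = X∖∅ = {N, E, S}
boundary = {N, E, S} ∖ {E} = {N, S}

int(A) = {E}
cl(A)  = {N, E, S}
∂A     = {N, S}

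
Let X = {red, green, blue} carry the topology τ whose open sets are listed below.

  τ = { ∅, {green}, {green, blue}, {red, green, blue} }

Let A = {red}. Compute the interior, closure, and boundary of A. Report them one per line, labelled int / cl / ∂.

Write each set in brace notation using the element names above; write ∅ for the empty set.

int(A) = ∅
cl(A)  = {red}
∂A     = {red}

open subsets of A: ∅; so int(A) = ∅
closure: X∖int(X∖A) = X∖{green, blue} = {red}
∂A = {red} minus ∅ = {red}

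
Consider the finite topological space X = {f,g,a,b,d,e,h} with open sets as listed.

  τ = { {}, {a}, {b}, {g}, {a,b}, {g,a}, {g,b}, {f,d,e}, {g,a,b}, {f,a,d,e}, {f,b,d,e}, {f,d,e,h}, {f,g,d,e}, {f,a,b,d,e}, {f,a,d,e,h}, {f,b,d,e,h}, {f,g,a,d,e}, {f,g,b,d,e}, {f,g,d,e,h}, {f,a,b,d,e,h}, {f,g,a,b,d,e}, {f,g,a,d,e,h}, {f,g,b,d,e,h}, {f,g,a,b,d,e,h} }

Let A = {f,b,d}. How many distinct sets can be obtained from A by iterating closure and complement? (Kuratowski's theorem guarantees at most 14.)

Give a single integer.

6

closure: X∖int(X∖A) = X∖{g,a} = {f,b,d,e,h}
Let k=closure and c=complement:
  1. A     = {f,b,d}
  2. kA    = {f,b,d,e,h}
  3. cA    = {g,a,e,h}
  4. ckA   = {g,a}
  5. kcA   = {f,g,a,d,e,h}
  6. ckcA  = {b}
— saturated at 6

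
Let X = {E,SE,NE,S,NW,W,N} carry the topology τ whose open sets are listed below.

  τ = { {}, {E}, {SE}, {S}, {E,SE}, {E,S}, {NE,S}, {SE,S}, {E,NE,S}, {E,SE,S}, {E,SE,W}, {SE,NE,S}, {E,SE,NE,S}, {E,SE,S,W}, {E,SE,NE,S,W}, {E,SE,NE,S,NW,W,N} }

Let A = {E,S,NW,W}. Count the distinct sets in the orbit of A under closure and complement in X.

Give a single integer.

8

cl via duality: int({SE,NE,N}) = {SE}, so X∖{SE} = {E,NE,S,NW,W,N}
Write k for closure, c for complement:
  1. A     = {E,S,NW,W}
  2. kA    = {E,NE,S,NW,W,N}
  3. cA    = {SE,NE,N}
  4. ckA   = {SE}
  5. kcA   = {SE,NE,NW,W,N}
  6. kckA  = {SE,NW,W,N}
  7. ckcA  = {E,S}
  8. ckckA = {E,NE,S}
applying k or c yields no new set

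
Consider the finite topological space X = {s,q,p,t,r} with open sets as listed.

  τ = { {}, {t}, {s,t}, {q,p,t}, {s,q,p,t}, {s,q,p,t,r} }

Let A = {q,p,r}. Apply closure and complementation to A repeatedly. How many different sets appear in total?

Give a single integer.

4

closure: X∖int(X∖A) = X∖{s,t} = {q,p,r}
Let k=closure and c=complement:
  1. A     = {q,p,r}
  2. cA    = {s,t}
  3. kcA   = {s,q,p,t,r}
  4. ckcA  = {}
— saturated at 4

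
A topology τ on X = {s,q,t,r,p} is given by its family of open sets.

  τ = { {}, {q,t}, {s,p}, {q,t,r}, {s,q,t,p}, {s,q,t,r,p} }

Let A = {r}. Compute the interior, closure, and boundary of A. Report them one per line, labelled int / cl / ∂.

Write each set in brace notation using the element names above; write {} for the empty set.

int(A) = {}
cl(A)  = {r}
∂A     = {r}

interior: largest open inside A is {} (from {})
cl via duality: int({s,q,t,p}) = {s,q,t,p}, so X∖{s,q,t,p} = {r}
cl∖int = {r}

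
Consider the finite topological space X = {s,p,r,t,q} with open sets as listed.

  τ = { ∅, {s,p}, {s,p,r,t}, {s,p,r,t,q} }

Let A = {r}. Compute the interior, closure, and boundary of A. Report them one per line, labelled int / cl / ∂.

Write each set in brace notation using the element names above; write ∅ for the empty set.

int(A) = ∅
cl(A)  = {r,t,q}
∂A     = {r,t,q}

U open, U⊆A: ∅. int(A) = ⋃ = ∅
X∖A={s,p,t,q}, int(X∖A)={s,p}, hence cl(A)={r,t,q}
∂A: remove int from cl → {r,t,q}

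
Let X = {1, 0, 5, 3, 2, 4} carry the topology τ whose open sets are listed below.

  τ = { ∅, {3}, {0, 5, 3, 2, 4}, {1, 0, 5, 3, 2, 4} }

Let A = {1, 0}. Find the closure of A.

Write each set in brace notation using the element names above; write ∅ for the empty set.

closure: X∖int(X∖A) = X∖{3} = {1, 0, 5, 2, 4}

{1, 0, 5, 2, 4}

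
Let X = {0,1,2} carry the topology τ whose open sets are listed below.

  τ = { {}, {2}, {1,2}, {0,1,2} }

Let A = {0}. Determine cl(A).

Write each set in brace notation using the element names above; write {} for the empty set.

{0}

X∖A={1,2}, int(X∖A)={1,2}, hence cl(A)={0}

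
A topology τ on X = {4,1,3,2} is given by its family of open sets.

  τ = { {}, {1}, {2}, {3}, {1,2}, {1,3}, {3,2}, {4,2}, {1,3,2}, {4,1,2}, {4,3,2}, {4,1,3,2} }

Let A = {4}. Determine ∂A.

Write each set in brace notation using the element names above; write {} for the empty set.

{4}

interior: largest open inside A is {} (from {})
cl via duality: int({1,3,2}) = {1,3,2}, so X∖{1,3,2} = {4}
cl∖int = {4}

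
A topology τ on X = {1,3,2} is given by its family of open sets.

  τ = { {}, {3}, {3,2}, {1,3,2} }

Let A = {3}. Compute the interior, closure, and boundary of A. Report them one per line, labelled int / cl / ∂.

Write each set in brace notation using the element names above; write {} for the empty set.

interior: largest open inside A is {3} (from {}, {3})
cl via duality: int({1,2}) = {}, so X∖{} = {1,3,2}
cl∖int = {1,2}

int(A) = {3}
cl(A)  = {1,3,2}
∂A     = {1,2}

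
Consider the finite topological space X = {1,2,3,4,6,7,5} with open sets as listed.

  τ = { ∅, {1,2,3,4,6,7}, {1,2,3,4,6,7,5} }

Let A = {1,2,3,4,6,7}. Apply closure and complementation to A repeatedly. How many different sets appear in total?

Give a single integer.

4

closure: X∖int(X∖A) = X∖∅ = {1,2,3,4,6,7,5}
Let k=closure and c=complement:
  1. A     = {1,2,3,4,6,7}
  2. kA    = {1,2,3,4,6,7,5}
  3. cA    = {5}
  4. ckA   = ∅
— saturated at 4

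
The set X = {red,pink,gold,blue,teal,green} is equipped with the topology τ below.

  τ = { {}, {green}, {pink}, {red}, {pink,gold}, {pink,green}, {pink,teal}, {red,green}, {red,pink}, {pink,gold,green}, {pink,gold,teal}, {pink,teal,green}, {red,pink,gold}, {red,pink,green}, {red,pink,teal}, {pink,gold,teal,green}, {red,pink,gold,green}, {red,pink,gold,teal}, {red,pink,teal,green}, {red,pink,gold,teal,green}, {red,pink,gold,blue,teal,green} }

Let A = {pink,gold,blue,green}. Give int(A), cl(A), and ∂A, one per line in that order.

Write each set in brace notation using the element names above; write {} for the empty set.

int(A) = {pink,gold,green}
cl(A)  = {pink,gold,blue,teal,green}
∂A     = {blue,teal}

interior: largest open inside A is {pink,gold,green} (from {}, {pink}, {green}, {pink,gold}, {pink,green}, {pink,gold,green})
cl via duality: int({red,teal}) = {red}, so X∖{red} = {pink,gold,blue,teal,green}
cl∖int = {blue,teal}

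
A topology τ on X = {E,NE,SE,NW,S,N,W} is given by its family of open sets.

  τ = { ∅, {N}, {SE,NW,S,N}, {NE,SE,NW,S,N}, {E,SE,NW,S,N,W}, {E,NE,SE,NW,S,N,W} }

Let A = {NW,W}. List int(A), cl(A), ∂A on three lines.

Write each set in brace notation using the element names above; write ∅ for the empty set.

U open, U⊆A: ∅. int(A) = ⋃ = ∅
X∖A={E,NE,SE,S,N}, int(X∖A)={N}, hence cl(A)={E,NE,SE,NW,S,W}
∂A: remove int from cl → {E,NE,SE,NW,S,W}

int(A) = ∅
cl(A)  = {E,NE,SE,NW,S,W}
∂A     = {E,NE,SE,NW,S,W}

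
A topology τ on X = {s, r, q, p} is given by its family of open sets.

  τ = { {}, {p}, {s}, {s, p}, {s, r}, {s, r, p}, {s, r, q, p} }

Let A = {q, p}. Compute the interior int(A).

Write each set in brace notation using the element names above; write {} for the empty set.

{p}

interior: largest open inside A is {p} (from {}, {p})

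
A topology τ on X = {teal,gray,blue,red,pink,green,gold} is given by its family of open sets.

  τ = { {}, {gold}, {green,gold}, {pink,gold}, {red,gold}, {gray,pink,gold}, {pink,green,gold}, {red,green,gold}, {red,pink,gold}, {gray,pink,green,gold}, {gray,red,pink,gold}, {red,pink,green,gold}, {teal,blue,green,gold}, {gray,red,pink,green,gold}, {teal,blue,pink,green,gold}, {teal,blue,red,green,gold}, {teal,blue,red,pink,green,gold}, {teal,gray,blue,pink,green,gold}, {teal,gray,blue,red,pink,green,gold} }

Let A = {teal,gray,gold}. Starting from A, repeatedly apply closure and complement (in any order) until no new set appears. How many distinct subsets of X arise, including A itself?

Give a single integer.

6

X∖A={blue,red,pink,green}, int(X∖A)={}, hence cl(A)={teal,gray,blue,red,pink,green,gold}
Orbit (k=closure, c=complement):
  1. A     = {teal,gray,gold}
  2. kA    = {teal,gray,blue,red,pink,green,gold}
  3. cA    = {blue,red,pink,green}
  4. ckA   = {}
  5. kcA   = {teal,gray,blue,red,pink,green}
  6. ckcA  = {gold}
(closed under both — stop)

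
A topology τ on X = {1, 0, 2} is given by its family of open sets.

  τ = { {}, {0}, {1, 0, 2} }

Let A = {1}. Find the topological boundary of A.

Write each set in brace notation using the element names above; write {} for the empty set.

U open, U⊆A: {}. int(A) = ⋃ = {}
X∖A={0, 2}, int(X∖A)={0}, hence cl(A)={1, 2}
∂A: remove int from cl → {1, 2}

{1, 2}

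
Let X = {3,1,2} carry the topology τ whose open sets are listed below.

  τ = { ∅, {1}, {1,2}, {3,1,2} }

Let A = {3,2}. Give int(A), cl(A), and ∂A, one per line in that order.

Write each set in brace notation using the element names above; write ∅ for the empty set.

int(A) = ∅
cl(A)  = {3,2}
∂A     = {3,2}

opens ⊆ A: ∅; union → int = ∅
complement {1}; its interior {1}; cl(A) = X∖{1} = {3,2}
boundary = {3,2} ∖ ∅ = {3,2}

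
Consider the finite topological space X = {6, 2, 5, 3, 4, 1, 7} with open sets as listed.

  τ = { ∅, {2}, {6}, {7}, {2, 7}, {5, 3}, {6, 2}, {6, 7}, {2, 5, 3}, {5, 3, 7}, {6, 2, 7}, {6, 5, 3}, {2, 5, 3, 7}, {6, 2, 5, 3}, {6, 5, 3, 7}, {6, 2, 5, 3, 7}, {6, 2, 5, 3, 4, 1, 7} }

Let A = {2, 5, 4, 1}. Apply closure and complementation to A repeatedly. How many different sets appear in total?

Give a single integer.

10

complement {6, 3, 7}; its interior {6, 7}; cl(A) = X∖{6, 7} = {2, 5, 3, 4, 1}
With k = closure, c = complement:
  1. A     = {2, 5, 4, 1}
  2. kA    = {2, 5, 3, 4, 1}
  3. cA    = {6, 3, 7}
  4. ckA   = {6, 7}
  5. kcA   = {6, 5, 3, 4, 1, 7}
  6. kckA  = {6, 4, 1, 7}
  7. ckcA  = {2}
  8. ckckA = {2, 5, 3}
  9. kckcA = {2, 4, 1}
  10. ckckcA = {6, 5, 3, 7}
k, c of each give nothing new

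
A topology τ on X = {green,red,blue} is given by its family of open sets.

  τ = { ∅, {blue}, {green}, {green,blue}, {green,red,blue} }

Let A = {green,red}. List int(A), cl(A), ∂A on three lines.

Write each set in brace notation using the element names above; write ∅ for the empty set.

int(A) = {green}
cl(A)  = {green,red}
∂A     = {red}

open subsets of A: ∅, {green}; so int(A) = {green}
closure: X∖int(X∖A) = X∖{blue} = {green,red}
∂A = {green,red} minus {green} = {red}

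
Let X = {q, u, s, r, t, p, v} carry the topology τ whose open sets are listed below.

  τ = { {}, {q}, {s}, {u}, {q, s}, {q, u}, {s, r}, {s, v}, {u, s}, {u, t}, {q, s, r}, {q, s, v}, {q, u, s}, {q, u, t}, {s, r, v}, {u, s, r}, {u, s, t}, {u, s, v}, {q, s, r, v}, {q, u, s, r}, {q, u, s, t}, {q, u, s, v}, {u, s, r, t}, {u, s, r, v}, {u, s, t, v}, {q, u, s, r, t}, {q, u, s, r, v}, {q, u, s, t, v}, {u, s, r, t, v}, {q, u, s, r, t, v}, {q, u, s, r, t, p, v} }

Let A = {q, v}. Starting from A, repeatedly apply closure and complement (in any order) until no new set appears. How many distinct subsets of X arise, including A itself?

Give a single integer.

X∖A={u, s, r, t, p}, int(X∖A)={u, s, r, t}, hence cl(A)={q, p, v}
Orbit (k=closure, c=complement):
  1. A     = {q, v}
  2. kA    = {q, p, v}
  3. cA    = {u, s, r, t, p}
  4. ckA   = {u, s, r, t}
  5. kcA   = {u, s, r, t, p, v}
  6. ckcA  = {q}
  7. kckcA = {q, p}
  8. ckckcA = {u, s, r, t, v}
(closed under both — stop)

8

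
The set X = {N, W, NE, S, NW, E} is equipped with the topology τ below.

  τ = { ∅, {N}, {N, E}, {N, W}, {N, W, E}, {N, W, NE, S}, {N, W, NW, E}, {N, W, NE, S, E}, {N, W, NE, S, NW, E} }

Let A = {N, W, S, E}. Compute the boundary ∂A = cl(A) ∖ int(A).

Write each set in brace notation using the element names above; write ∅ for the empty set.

open subsets of A: ∅, {N}, {N, E}, {N, W}, {N, W, E}; so int(A) = {N, W, E}
closure: X∖int(X∖A) = X∖∅ = {N, W, NE, S, NW, E}
∂A = {N, W, NE, S, NW, E} minus {N, W, E} = {NE, S, NW}

{NE, S, NW}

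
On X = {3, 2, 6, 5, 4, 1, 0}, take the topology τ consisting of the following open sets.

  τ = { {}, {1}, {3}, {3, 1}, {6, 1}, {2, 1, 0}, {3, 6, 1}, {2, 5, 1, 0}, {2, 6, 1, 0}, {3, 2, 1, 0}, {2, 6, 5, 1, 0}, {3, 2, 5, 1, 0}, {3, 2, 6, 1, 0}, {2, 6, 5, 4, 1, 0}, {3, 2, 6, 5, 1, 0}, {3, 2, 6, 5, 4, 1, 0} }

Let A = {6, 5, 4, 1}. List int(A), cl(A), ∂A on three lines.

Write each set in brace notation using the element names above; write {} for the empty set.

int(A) = {6, 1}
cl(A)  = {2, 6, 5, 4, 1, 0}
∂A     = {2, 5, 4, 0}

U open, U⊆A: {}, {1}, {6, 1}. int(A) = ⋃ = {6, 1}
X∖A={3, 2, 0}, int(X∖A)={3}, hence cl(A)={2, 6, 5, 4, 1, 0}
∂A: remove int from cl → {2, 5, 4, 0}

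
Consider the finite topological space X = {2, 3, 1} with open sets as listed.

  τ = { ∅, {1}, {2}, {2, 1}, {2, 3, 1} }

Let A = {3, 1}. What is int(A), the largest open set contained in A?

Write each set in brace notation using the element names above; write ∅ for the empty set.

{1}

open subsets of A: ∅, {1}; so int(A) = {1}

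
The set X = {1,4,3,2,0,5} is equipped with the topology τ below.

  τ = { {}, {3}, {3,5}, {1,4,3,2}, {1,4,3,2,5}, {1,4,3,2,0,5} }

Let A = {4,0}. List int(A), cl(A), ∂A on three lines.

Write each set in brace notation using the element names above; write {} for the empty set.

interior: largest open inside A is {} (from {})
cl via duality: int({1,3,2,5}) = {3,5}, so X∖{3,5} = {1,4,2,0}
cl∖int = {1,4,2,0}

int(A) = {}
cl(A)  = {1,4,2,0}
∂A     = {1,4,2,0}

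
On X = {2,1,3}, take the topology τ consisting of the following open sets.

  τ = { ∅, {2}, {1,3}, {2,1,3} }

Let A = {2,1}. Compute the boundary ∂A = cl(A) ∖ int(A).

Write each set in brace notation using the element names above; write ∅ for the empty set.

{1,3}

interior: largest open inside A is {2} (from ∅, {2})
cl via duality: int({3}) = ∅, so X∖∅ = {2,1,3}
cl∖int = {1,3}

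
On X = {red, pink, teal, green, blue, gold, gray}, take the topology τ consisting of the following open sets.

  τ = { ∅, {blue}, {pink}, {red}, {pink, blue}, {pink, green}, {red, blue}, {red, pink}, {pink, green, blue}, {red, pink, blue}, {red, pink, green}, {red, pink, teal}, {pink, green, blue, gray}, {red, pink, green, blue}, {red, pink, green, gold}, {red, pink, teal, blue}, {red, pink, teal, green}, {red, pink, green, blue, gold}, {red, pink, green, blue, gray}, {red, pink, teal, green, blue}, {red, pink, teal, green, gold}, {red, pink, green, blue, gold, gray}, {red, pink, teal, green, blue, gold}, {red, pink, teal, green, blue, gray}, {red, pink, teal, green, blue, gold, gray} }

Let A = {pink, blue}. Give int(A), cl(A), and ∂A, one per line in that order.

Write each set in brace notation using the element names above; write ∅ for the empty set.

int(A) = {pink, blue}
cl(A)  = {pink, teal, green, blue, gold, gray}
∂A     = {teal, green, gold, gray}

opens ⊆ A: ∅, {pink}, {blue}, {pink, blue}; union → int = {pink, blue}
complement {red, teal, green, gold, gray}; its interior {red}; cl(A) = X∖{red} = {pink, teal, green, blue, gold, gray}
boundary = {pink, teal, green, blue, gold, gray} ∖ {pink, blue} = {teal, green, gold, gray}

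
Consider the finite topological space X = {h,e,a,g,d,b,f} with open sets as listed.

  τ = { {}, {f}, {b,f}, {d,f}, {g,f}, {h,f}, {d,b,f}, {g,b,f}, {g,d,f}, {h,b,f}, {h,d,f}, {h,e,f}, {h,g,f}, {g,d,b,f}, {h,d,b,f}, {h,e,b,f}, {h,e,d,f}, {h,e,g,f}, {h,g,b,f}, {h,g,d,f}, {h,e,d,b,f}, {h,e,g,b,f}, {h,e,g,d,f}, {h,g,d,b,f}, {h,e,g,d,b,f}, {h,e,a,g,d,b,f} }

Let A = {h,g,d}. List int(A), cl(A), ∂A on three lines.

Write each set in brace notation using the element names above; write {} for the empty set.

int(A) = {}
cl(A)  = {h,e,a,g,d}
∂A     = {h,e,a,g,d}

U open, U⊆A: {}. int(A) = ⋃ = {}
X∖A={e,a,b,f}, int(X∖A)={b,f}, hence cl(A)={h,e,a,g,d}
∂A: remove int from cl → {h,e,a,g,d}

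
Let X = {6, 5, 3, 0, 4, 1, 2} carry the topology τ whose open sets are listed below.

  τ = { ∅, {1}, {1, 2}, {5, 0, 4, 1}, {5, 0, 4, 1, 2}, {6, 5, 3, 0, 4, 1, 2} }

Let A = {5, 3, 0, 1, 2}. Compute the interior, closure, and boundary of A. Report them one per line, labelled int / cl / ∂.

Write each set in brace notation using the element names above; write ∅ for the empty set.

int(A) = {1, 2}
cl(A)  = {6, 5, 3, 0, 4, 1, 2}
∂A     = {6, 5, 3, 0, 4}

opens ⊆ A: ∅, {1}, {1, 2}; union → int = {1, 2}
complement {6, 4}; its interior ∅; cl(A) = X∖∅ = {6, 5, 3, 0, 4, 1, 2}
boundary = {6, 5, 3, 0, 4, 1, 2} ∖ {1, 2} = {6, 5, 3, 0, 4}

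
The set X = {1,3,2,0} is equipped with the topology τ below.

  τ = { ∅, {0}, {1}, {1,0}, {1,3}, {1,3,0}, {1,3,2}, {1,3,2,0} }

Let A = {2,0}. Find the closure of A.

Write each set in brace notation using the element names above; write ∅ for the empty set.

cl via duality: int({1,3}) = {1,3}, so X∖{1,3} = {2,0}

{2,0}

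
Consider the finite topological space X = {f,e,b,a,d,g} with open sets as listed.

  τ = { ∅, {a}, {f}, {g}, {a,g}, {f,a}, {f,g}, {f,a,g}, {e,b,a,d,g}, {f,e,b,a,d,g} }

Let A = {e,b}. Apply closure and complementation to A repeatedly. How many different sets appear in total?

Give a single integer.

complement {f,a,d,g}; its interior {f,a,g}; cl(A) = X∖{f,a,g} = {e,b,d}
With k = closure, c = complement:
  1. A     = {e,b}
  2. kA    = {e,b,d}
  3. cA    = {f,a,d,g}
  4. ckA   = {f,a,g}
  5. kcA   = {f,e,b,a,d,g}
  6. ckcA  = ∅
k, c of each give nothing new

6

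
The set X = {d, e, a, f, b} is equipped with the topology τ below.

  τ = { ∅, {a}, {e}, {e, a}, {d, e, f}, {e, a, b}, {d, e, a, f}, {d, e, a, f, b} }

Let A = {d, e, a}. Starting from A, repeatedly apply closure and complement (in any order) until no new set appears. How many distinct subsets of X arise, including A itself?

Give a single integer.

cl via duality: int({f, b}) = ∅, so X∖∅ = {d, e, a, f, b}
Write k for closure, c for complement:
  1. A     = {d, e, a}
  2. kA    = {d, e, a, f, b}
  3. cA    = {f, b}
  4. ckA   = ∅
  5. kcA   = {d, f, b}
  6. ckcA  = {e, a}
applying k or c yields no new set

6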